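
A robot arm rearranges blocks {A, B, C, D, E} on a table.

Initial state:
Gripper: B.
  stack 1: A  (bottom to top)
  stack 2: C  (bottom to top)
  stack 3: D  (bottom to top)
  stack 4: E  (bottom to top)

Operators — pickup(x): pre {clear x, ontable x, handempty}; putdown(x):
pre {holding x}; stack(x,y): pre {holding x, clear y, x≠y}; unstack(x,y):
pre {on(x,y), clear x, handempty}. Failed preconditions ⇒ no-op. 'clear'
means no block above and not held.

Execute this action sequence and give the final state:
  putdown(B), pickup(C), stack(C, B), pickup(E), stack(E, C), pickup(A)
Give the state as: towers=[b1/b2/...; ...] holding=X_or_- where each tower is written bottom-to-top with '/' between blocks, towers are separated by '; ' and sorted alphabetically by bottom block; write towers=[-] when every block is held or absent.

step 1 (putdown(B)): towers=[A; B; C; D; E] holding=-
step 2 (pickup(C)): towers=[A; B; D; E] holding=C
step 3 (stack(C, B)): towers=[A; B/C; D; E] holding=-
step 4 (pickup(E)): towers=[A; B/C; D] holding=E
step 5 (stack(E, C)): towers=[A; B/C/E; D] holding=-
step 6 (pickup(A)): towers=[B/C/E; D] holding=A

towers=[B/C/E; D] holding=A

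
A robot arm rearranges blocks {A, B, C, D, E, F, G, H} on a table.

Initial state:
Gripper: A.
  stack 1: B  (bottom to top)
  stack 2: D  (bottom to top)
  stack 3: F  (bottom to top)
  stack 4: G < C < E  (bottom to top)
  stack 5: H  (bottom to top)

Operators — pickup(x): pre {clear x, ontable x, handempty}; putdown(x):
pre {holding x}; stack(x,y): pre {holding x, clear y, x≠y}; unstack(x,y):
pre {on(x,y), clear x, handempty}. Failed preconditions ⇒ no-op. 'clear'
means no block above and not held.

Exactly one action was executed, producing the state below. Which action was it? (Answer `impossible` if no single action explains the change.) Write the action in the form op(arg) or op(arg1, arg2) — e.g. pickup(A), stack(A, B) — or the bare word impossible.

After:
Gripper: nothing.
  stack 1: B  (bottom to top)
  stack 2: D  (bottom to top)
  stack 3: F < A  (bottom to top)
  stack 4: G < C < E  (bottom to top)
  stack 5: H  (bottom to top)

target: towers=[B; D; F/A; G/C/E; H] holding=-
        putdown(A) → towers=[A; B; D; F; G/C/E; H] holding=-
       stack(A, E) → towers=[B; D; F; G/C/E/A; H] holding=-
       stack(A, H) → towers=[B; D; F; G/C/E; H/A] holding=-
       stack(A, B) → towers=[B/A; D; F; G/C/E; H] holding=-
       stack(A, F) → towers=[B; D; F/A; G/C/E; H] holding=-  ← match
       stack(A, D) → towers=[B; D/A; F; G/C/E; H] holding=-

stack(A, F)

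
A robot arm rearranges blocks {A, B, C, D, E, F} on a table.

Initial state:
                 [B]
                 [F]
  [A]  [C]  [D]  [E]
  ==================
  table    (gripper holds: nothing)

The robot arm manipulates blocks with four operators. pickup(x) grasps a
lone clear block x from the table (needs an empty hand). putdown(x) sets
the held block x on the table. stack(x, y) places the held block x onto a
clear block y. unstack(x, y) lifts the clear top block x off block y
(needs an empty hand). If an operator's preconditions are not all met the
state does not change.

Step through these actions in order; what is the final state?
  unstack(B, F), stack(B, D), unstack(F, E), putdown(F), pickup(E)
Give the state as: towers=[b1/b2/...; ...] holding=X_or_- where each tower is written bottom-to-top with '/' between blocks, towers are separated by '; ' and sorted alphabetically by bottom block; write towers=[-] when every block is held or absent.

towers=[A; C; D/B; F] holding=E

step 1 (unstack(B, F)): towers=[A; C; D; E/F] holding=B
step 2 (stack(B, D)): towers=[A; C; D/B; E/F] holding=-
step 3 (unstack(F, E)): towers=[A; C; D/B; E] holding=F
step 4 (putdown(F)): towers=[A; C; D/B; E; F] holding=-
step 5 (pickup(E)): towers=[A; C; D/B; F] holding=E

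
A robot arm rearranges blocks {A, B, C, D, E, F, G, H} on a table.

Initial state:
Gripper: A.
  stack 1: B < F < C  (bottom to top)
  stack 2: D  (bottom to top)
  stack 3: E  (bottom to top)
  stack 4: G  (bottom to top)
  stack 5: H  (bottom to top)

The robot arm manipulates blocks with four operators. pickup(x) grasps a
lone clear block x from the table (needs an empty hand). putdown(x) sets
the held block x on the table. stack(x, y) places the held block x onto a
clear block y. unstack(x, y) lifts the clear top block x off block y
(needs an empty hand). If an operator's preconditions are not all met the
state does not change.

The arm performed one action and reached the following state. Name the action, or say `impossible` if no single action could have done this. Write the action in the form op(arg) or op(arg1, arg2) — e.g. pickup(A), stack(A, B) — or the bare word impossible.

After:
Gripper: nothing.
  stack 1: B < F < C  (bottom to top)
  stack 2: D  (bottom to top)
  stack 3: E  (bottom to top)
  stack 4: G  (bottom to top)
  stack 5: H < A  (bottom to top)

stack(A, H)

target: towers=[B/F/C; D; E; G; H/A] holding=-
        putdown(A) → towers=[A; B/F/C; D; E; G; H] holding=-
       stack(A, G) → towers=[B/F/C; D; E; G/A; H] holding=-
       stack(A, E) → towers=[B/F/C; D; E/A; G; H] holding=-
       stack(A, H) → towers=[B/F/C; D; E; G; H/A] holding=-  ← match
       stack(A, D) → towers=[B/F/C; D/A; E; G; H] holding=-
       stack(A, C) → towers=[B/F/C/A; D; E; G; H] holding=-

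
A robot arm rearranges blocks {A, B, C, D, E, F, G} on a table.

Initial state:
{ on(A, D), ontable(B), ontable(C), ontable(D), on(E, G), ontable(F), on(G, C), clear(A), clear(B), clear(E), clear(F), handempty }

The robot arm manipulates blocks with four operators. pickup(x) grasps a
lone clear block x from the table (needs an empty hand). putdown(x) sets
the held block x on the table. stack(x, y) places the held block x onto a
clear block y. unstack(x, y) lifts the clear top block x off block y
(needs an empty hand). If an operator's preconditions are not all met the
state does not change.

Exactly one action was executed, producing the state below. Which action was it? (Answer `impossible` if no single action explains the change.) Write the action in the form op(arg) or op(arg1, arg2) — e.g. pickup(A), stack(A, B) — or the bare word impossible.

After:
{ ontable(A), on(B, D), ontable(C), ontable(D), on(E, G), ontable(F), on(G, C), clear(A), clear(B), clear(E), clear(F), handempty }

target: towers=[A; C/G/E; D/B; F] holding=-
         pickup(B) → towers=[C/G/E; D/A; F] holding=B
         pickup(F) → towers=[B; C/G/E; D/A] holding=F
     unstack(A, D) → towers=[B; C/G/E; D; F] holding=A
     unstack(E, G) → towers=[B; C/G; D/A; F] holding=E
none of the 4 applicable actions match → impossible

impossible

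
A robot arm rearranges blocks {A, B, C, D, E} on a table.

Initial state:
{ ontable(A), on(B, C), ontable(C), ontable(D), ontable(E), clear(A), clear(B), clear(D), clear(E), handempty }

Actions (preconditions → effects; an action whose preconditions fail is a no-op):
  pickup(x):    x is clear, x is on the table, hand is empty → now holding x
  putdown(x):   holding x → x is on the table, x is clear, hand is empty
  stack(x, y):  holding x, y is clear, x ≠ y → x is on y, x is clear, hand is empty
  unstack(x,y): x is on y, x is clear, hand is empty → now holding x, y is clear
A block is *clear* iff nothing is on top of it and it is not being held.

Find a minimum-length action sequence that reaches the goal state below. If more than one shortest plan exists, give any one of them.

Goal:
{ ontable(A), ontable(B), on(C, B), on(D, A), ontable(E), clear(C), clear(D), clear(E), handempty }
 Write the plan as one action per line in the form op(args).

unstack(B, C)
putdown(B)
pickup(D)
stack(D, A)
pickup(C)
stack(C, B)

step 1 (unstack(B, C)): towers=[A; C; D; E] holding=B
step 2 (putdown(B)): towers=[A; B; C; D; E] holding=-
step 3 (pickup(D)): towers=[A; B; C; E] holding=D
step 4 (stack(D, A)): towers=[A/D; B; C; E] holding=-
step 5 (pickup(C)): towers=[A/D; B; E] holding=C
step 6 (stack(C, B)): towers=[A/D; B/C; E] holding=-
goal check: towers=[A/D; B/C; E] holding=- — reached (length 6, optimal by BFS)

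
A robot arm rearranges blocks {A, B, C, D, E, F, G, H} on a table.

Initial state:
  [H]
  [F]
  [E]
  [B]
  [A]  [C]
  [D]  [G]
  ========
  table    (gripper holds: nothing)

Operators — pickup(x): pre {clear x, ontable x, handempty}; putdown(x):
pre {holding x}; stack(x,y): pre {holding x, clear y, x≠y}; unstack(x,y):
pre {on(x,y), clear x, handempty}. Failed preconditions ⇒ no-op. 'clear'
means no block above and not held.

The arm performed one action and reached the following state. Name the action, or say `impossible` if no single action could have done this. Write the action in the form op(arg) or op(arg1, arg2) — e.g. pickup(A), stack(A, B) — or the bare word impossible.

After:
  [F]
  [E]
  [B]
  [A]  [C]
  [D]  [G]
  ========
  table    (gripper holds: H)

unstack(H, F)

target: towers=[D/A/B/E/F; G/C] holding=H
     unstack(H, F) → towers=[D/A/B/E/F; G/C] holding=H  ← match
     unstack(C, G) → towers=[D/A/B/E/F/H; G] holding=C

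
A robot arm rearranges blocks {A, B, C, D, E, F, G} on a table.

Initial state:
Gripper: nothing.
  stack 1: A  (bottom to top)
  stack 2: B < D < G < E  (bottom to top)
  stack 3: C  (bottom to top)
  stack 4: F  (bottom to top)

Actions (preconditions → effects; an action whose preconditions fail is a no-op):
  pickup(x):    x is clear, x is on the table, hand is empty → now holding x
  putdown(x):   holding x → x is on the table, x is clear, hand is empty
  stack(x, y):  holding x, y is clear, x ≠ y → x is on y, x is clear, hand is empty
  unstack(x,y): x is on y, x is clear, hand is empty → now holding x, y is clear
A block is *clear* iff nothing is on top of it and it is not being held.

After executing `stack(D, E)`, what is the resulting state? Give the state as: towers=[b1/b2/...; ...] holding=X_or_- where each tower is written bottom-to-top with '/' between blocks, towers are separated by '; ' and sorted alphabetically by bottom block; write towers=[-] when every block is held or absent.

towers=[A; B/D/G/E; C; F] holding=-

before: towers=[A; B/D/G/E; C; F] holding=-
pre[stack(D, E)]: holding(D) no, clear(E) yes, D≠E yes
holding(D) unmet → stack(D, E) is a no-op
after:  towers=[A; B/D/G/E; C; F] holding=-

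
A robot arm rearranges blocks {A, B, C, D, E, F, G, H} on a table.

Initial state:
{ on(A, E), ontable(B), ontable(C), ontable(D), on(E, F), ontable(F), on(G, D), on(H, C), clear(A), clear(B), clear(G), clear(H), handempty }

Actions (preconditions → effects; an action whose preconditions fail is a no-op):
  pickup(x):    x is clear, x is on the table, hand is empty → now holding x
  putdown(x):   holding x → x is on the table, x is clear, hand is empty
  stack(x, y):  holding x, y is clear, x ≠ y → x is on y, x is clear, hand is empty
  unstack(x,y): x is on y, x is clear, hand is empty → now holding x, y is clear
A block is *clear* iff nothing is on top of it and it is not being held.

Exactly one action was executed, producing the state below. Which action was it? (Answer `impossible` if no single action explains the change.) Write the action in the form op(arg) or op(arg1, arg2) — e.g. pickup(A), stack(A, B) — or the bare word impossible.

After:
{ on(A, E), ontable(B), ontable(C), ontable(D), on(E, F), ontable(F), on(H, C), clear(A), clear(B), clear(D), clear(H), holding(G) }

target: towers=[B; C/H; D; F/E/A] holding=G
     unstack(G, D) → towers=[B; C/H; D; F/E/A] holding=G  ← match
     unstack(A, E) → towers=[B; C/H; D/G; F/E] holding=A
     unstack(H, C) → towers=[B; C; D/G; F/E/A] holding=H
         pickup(B) → towers=[C/H; D/G; F/E/A] holding=B

unstack(G, D)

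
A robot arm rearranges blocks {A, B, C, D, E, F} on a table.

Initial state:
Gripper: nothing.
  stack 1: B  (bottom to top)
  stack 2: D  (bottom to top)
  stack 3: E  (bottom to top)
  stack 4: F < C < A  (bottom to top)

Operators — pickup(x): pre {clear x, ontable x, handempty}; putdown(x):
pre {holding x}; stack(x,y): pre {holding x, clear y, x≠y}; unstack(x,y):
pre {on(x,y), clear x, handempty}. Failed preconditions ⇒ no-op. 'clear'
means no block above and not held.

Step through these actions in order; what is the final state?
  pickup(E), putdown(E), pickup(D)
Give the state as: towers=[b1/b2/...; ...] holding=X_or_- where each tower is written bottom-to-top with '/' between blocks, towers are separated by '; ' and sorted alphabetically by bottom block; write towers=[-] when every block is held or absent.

step 1 (pickup(E)): towers=[B; D; F/C/A] holding=E
step 2 (putdown(E)): towers=[B; D; E; F/C/A] holding=-
step 3 (pickup(D)): towers=[B; E; F/C/A] holding=D

towers=[B; E; F/C/A] holding=D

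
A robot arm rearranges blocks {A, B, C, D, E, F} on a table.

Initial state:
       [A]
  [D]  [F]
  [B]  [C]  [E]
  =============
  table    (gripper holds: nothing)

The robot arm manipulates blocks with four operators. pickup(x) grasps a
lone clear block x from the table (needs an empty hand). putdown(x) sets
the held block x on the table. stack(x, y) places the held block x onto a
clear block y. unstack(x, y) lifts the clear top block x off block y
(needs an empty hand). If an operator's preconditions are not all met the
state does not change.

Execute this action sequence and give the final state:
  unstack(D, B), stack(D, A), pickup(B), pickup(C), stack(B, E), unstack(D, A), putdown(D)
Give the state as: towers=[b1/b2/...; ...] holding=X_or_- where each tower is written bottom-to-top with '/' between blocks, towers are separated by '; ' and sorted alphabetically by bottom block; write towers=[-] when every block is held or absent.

towers=[C/F/A; D; E/B] holding=-

step 1 (unstack(D, B)): towers=[B; C/F/A; E] holding=D
step 2 (stack(D, A)): towers=[B; C/F/A/D; E] holding=-
step 3 (pickup(B)): towers=[C/F/A/D; E] holding=B
step 4 (pickup(C)) [no-op]: towers=[C/F/A/D; E] holding=B
step 5 (stack(B, E)): towers=[C/F/A/D; E/B] holding=-
step 6 (unstack(D, A)): towers=[C/F/A; E/B] holding=D
step 7 (putdown(D)): towers=[C/F/A; D; E/B] holding=-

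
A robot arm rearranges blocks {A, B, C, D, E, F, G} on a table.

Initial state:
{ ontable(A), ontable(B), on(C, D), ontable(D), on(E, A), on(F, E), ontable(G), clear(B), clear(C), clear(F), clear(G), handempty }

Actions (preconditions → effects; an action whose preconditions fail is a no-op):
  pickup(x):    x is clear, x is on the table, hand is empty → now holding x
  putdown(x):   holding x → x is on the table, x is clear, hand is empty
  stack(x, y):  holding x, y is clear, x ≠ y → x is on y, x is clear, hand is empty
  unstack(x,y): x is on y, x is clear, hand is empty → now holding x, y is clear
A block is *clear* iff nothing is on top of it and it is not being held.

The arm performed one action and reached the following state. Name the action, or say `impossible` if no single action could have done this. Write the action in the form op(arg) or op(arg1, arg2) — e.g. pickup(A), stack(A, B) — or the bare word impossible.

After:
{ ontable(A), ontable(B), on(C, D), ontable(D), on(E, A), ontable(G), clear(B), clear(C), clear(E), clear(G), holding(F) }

target: towers=[A/E; B; D/C; G] holding=F
         pickup(B) → towers=[A/E/F; D/C; G] holding=B
     unstack(F, E) → towers=[A/E; B; D/C; G] holding=F  ← match
         pickup(G) → towers=[A/E/F; B; D/C] holding=G
     unstack(C, D) → towers=[A/E/F; B; D; G] holding=C

unstack(F, E)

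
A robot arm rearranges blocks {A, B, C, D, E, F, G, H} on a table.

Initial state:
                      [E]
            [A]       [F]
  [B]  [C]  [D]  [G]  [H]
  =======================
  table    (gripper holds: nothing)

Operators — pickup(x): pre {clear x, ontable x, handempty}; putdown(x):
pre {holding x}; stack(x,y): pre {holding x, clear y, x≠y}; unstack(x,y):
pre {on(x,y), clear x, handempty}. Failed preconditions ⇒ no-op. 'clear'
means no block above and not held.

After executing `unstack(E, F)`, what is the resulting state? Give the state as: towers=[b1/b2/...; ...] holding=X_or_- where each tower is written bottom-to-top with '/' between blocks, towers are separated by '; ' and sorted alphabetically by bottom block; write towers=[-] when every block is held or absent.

towers=[B; C; D/A; G; H/F] holding=E

before: towers=[B; C; D/A; G; H/F/E] holding=-
pre[unstack(E, F)]: on(E,F) yes, clear(E) yes, handempty yes
all met → apply unstack(E, F)
after:  towers=[B; C; D/A; G; H/F] holding=E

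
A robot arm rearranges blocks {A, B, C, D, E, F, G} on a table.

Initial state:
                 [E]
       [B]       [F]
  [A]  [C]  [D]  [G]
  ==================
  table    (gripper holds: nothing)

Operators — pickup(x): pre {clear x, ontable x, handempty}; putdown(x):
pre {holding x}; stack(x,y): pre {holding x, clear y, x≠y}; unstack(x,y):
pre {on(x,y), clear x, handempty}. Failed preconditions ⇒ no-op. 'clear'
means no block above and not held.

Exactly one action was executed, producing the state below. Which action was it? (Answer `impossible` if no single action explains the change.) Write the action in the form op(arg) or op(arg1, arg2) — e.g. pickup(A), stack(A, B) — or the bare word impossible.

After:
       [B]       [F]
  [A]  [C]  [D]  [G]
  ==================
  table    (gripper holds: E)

unstack(E, F)

target: towers=[A; C/B; D; G/F] holding=E
     unstack(B, C) → towers=[A; C; D; G/F/E] holding=B
         pickup(D) → towers=[A; C/B; G/F/E] holding=D
         pickup(A) → towers=[C/B; D; G/F/E] holding=A
     unstack(E, F) → towers=[A; C/B; D; G/F] holding=E  ← match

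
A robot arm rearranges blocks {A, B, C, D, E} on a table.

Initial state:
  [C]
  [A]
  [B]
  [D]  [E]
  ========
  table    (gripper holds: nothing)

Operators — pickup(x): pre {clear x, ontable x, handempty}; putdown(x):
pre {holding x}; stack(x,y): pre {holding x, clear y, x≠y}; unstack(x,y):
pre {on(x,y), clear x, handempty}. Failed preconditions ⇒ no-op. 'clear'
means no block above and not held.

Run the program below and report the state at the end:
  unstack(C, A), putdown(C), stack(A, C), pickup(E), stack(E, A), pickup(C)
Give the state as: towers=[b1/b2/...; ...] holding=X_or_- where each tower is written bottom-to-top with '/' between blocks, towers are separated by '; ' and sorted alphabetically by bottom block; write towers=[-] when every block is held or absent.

towers=[D/B/A/E] holding=C

step 1 (unstack(C, A)): towers=[D/B/A; E] holding=C
step 2 (putdown(C)): towers=[C; D/B/A; E] holding=-
step 3 (stack(A, C)) [no-op]: towers=[C; D/B/A; E] holding=-
step 4 (pickup(E)): towers=[C; D/B/A] holding=E
step 5 (stack(E, A)): towers=[C; D/B/A/E] holding=-
step 6 (pickup(C)): towers=[D/B/A/E] holding=C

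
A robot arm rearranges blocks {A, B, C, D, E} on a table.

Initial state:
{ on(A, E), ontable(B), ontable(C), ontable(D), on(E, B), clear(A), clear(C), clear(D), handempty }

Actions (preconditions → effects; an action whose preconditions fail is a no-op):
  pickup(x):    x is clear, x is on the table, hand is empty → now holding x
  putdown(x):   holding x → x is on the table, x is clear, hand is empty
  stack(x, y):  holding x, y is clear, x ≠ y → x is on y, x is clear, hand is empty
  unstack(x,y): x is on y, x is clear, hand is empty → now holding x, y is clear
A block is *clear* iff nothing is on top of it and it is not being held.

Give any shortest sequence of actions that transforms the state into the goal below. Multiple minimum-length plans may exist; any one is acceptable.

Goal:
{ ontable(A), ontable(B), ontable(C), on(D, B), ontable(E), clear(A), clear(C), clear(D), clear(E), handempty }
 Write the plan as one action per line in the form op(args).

step 1 (unstack(A, E)): towers=[B/E; C; D] holding=A
step 2 (putdown(A)): towers=[A; B/E; C; D] holding=-
step 3 (unstack(E, B)): towers=[A; B; C; D] holding=E
step 4 (putdown(E)): towers=[A; B; C; D; E] holding=-
step 5 (pickup(D)): towers=[A; B; C; E] holding=D
step 6 (stack(D, B)): towers=[A; B/D; C; E] holding=-
goal check: towers=[A; B/D; C; E] holding=- — reached (length 6, optimal by BFS)

unstack(A, E)
putdown(A)
unstack(E, B)
putdown(E)
pickup(D)
stack(D, B)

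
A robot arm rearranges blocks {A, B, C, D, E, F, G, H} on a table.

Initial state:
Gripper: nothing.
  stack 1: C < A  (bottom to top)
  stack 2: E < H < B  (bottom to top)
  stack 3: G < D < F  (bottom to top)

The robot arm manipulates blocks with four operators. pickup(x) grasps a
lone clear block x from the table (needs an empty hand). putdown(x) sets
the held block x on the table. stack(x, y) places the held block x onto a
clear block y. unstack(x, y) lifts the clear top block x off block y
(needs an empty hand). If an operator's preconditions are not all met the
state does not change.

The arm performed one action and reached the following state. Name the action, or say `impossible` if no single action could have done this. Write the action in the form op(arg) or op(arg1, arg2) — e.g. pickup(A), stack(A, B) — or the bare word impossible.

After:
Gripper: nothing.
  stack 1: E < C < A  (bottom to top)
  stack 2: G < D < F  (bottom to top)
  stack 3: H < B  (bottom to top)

target: towers=[E/C/A; G/D/F; H/B] holding=-
     unstack(A, C) → towers=[C; E/H/B; G/D/F] holding=A
     unstack(B, H) → towers=[C/A; E/H; G/D/F] holding=B
     unstack(F, D) → towers=[C/A; E/H/B; G/D] holding=F
none of the 3 applicable actions match → impossible

impossible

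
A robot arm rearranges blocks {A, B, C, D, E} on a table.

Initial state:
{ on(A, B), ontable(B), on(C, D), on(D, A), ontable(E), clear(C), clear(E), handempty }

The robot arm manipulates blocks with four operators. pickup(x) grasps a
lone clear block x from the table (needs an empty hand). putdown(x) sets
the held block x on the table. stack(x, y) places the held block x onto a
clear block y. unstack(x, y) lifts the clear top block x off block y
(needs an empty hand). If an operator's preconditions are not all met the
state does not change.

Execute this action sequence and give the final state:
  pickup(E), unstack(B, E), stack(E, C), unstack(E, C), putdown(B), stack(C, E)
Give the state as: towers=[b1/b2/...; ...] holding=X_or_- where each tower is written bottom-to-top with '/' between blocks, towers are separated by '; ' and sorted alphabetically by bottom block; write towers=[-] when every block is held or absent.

step 1 (pickup(E)): towers=[B/A/D/C] holding=E
step 2 (unstack(B, E)) [no-op]: towers=[B/A/D/C] holding=E
step 3 (stack(E, C)): towers=[B/A/D/C/E] holding=-
step 4 (unstack(E, C)): towers=[B/A/D/C] holding=E
step 5 (putdown(B)) [no-op]: towers=[B/A/D/C] holding=E
step 6 (stack(C, E)) [no-op]: towers=[B/A/D/C] holding=E

towers=[B/A/D/C] holding=E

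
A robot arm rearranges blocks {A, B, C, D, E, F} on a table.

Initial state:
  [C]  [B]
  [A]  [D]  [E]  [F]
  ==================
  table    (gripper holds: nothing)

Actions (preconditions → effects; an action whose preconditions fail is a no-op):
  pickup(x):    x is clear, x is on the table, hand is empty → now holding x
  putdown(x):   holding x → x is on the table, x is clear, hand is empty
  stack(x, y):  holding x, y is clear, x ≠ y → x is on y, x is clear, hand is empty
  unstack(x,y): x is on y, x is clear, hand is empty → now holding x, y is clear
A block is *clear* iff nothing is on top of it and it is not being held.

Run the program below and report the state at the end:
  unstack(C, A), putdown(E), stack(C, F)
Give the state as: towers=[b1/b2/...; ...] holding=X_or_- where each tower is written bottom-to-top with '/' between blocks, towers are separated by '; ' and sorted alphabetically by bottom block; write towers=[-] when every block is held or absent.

step 1 (unstack(C, A)): towers=[A; D/B; E; F] holding=C
step 2 (putdown(E)) [no-op]: towers=[A; D/B; E; F] holding=C
step 3 (stack(C, F)): towers=[A; D/B; E; F/C] holding=-

towers=[A; D/B; E; F/C] holding=-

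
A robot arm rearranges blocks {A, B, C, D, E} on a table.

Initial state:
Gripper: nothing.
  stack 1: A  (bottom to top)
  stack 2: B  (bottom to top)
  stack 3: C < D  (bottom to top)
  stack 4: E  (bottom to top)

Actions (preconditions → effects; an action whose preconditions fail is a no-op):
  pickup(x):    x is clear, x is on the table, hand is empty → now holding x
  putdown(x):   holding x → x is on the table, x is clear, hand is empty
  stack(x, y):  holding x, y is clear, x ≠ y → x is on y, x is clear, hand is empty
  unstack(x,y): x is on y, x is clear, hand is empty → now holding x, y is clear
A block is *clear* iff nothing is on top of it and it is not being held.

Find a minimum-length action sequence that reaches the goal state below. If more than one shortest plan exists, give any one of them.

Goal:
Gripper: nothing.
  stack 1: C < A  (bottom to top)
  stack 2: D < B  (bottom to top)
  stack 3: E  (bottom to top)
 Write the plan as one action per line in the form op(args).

unstack(D, C)
putdown(D)
pickup(B)
stack(B, D)
pickup(A)
stack(A, C)

step 1 (unstack(D, C)): towers=[A; B; C; E] holding=D
step 2 (putdown(D)): towers=[A; B; C; D; E] holding=-
step 3 (pickup(B)): towers=[A; C; D; E] holding=B
step 4 (stack(B, D)): towers=[A; C; D/B; E] holding=-
step 5 (pickup(A)): towers=[C; D/B; E] holding=A
step 6 (stack(A, C)): towers=[C/A; D/B; E] holding=-
goal check: towers=[C/A; D/B; E] holding=- — reached (length 6, optimal by BFS)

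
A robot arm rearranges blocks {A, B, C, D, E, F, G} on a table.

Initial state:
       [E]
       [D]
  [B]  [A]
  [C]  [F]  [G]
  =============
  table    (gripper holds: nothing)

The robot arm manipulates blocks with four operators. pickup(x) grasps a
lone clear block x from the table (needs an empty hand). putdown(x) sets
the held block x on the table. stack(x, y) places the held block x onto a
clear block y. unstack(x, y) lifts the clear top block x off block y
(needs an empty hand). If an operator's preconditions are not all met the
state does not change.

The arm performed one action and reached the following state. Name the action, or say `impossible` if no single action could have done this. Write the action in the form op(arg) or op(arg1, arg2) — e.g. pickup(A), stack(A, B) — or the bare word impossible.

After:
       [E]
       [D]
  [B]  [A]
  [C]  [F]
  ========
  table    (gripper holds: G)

pickup(G)

target: towers=[C/B; F/A/D/E] holding=G
     unstack(B, C) → towers=[C; F/A/D/E; G] holding=B
         pickup(G) → towers=[C/B; F/A/D/E] holding=G  ← match
     unstack(E, D) → towers=[C/B; F/A/D; G] holding=E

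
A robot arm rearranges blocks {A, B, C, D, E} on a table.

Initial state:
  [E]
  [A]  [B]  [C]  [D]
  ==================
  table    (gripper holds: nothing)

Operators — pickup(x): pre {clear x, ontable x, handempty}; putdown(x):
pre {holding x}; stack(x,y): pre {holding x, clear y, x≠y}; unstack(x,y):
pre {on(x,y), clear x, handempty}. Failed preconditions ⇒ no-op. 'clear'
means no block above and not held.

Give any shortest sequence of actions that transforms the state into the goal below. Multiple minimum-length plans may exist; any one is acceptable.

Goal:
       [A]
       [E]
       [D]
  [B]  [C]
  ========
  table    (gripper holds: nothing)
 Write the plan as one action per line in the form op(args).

pickup(D)
stack(D, C)
unstack(E, A)
stack(E, D)
pickup(A)
stack(A, E)

step 1 (pickup(D)): towers=[A/E; B; C] holding=D
step 2 (stack(D, C)): towers=[A/E; B; C/D] holding=-
step 3 (unstack(E, A)): towers=[A; B; C/D] holding=E
step 4 (stack(E, D)): towers=[A; B; C/D/E] holding=-
step 5 (pickup(A)): towers=[B; C/D/E] holding=A
step 6 (stack(A, E)): towers=[B; C/D/E/A] holding=-
goal check: towers=[B; C/D/E/A] holding=- — reached (length 6, optimal by BFS)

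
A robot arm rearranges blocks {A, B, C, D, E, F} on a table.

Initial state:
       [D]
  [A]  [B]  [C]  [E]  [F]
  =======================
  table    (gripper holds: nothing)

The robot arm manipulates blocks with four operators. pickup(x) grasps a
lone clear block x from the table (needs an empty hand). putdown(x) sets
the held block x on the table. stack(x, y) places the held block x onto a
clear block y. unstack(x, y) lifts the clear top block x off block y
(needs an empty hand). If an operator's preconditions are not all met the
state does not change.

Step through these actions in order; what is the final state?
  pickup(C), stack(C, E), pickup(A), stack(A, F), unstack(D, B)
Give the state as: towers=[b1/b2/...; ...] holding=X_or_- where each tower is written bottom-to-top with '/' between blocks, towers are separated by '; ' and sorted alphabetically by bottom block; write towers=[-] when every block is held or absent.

towers=[B; E/C; F/A] holding=D

step 1 (pickup(C)): towers=[A; B/D; E; F] holding=C
step 2 (stack(C, E)): towers=[A; B/D; E/C; F] holding=-
step 3 (pickup(A)): towers=[B/D; E/C; F] holding=A
step 4 (stack(A, F)): towers=[B/D; E/C; F/A] holding=-
step 5 (unstack(D, B)): towers=[B; E/C; F/A] holding=D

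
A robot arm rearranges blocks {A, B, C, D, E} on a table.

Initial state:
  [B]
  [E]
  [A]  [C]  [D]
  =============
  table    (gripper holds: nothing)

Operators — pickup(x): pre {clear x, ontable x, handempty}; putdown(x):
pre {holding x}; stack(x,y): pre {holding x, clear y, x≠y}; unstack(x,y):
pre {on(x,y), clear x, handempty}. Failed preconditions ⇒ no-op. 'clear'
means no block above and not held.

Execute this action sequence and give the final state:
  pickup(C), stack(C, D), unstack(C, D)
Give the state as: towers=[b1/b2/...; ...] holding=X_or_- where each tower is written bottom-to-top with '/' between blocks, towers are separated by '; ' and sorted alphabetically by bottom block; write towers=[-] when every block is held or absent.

towers=[A/E/B; D] holding=C

step 1 (pickup(C)): towers=[A/E/B; D] holding=C
step 2 (stack(C, D)): towers=[A/E/B; D/C] holding=-
step 3 (unstack(C, D)): towers=[A/E/B; D] holding=C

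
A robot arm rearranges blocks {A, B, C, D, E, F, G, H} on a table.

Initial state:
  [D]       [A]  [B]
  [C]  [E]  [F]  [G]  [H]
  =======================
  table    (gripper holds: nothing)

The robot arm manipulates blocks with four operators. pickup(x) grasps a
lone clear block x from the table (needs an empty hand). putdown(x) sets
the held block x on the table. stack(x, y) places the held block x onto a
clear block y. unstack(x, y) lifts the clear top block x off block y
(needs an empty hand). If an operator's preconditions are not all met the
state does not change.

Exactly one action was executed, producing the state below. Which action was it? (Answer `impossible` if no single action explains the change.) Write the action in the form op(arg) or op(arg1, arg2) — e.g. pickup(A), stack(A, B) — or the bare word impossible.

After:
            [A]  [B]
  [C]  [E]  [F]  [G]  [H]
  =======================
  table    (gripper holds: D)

target: towers=[C; E; F/A; G/B; H] holding=D
     unstack(A, F) → towers=[C/D; E; F; G/B; H] holding=A
         pickup(E) → towers=[C/D; F/A; G/B; H] holding=E
         pickup(H) → towers=[C/D; E; F/A; G/B] holding=H
     unstack(B, G) → towers=[C/D; E; F/A; G; H] holding=B
     unstack(D, C) → towers=[C; E; F/A; G/B; H] holding=D  ← match

unstack(D, C)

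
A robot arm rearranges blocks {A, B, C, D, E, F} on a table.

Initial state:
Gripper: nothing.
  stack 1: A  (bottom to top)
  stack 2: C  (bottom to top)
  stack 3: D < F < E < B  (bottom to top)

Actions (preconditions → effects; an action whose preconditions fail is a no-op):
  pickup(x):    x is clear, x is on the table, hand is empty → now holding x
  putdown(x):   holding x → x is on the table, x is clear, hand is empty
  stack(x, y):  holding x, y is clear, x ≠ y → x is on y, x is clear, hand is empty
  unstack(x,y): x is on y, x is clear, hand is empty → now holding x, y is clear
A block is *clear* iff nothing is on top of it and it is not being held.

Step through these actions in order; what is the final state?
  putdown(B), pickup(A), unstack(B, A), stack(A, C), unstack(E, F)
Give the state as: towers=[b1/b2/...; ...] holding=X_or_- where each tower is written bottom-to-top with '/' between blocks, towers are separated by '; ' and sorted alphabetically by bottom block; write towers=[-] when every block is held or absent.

step 1 (putdown(B)) [no-op]: towers=[A; C; D/F/E/B] holding=-
step 2 (pickup(A)): towers=[C; D/F/E/B] holding=A
step 3 (unstack(B, A)) [no-op]: towers=[C; D/F/E/B] holding=A
step 4 (stack(A, C)): towers=[C/A; D/F/E/B] holding=-
step 5 (unstack(E, F)) [no-op]: towers=[C/A; D/F/E/B] holding=-

towers=[C/A; D/F/E/B] holding=-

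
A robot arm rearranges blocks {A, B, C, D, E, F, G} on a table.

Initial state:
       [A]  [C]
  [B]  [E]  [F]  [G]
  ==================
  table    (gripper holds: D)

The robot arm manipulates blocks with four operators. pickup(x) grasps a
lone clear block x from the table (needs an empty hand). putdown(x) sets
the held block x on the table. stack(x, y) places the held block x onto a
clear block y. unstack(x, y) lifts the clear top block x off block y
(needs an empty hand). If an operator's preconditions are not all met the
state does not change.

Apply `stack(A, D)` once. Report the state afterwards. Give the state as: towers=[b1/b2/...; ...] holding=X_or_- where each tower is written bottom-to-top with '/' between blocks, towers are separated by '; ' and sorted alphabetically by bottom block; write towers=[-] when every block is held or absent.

towers=[B; E/A; F/C; G] holding=D

before: towers=[B; E/A; F/C; G] holding=D
pre[stack(A, D)]: holding(A) ✗, clear(D) ✗, A≠D ✓
holding(A), clear(D) unmet → stack(A, D) is a no-op
after:  towers=[B; E/A; F/C; G] holding=D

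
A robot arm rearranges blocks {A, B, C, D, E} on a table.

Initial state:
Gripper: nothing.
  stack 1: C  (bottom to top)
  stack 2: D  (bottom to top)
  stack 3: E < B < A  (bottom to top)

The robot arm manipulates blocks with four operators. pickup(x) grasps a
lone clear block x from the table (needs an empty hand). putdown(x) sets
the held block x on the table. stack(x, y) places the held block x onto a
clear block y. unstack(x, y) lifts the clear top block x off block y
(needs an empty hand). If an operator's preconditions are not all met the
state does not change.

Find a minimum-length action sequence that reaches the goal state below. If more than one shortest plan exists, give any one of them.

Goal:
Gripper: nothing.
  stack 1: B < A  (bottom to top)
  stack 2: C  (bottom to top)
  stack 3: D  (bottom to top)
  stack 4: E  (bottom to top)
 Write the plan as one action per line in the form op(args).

unstack(A, B)
putdown(A)
unstack(B, E)
putdown(B)
pickup(A)
stack(A, B)

step 1 (unstack(A, B)): towers=[C; D; E/B] holding=A
step 2 (putdown(A)): towers=[A; C; D; E/B] holding=-
step 3 (unstack(B, E)): towers=[A; C; D; E] holding=B
step 4 (putdown(B)): towers=[A; B; C; D; E] holding=-
step 5 (pickup(A)): towers=[B; C; D; E] holding=A
step 6 (stack(A, B)): towers=[B/A; C; D; E] holding=-
goal check: towers=[B/A; C; D; E] holding=- — reached (length 6, optimal by BFS)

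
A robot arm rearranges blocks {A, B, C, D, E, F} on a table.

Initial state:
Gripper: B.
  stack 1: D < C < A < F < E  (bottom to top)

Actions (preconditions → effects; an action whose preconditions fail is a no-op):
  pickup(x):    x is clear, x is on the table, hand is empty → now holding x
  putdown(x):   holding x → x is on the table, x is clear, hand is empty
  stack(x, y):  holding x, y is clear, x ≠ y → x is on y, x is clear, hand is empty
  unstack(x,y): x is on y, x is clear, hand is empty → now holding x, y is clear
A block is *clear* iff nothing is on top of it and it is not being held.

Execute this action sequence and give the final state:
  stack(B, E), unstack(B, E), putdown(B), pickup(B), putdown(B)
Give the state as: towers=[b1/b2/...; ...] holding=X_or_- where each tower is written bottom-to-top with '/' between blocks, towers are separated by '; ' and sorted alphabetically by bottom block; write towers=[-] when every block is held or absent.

step 1 (stack(B, E)): towers=[D/C/A/F/E/B] holding=-
step 2 (unstack(B, E)): towers=[D/C/A/F/E] holding=B
step 3 (putdown(B)): towers=[B; D/C/A/F/E] holding=-
step 4 (pickup(B)): towers=[D/C/A/F/E] holding=B
step 5 (putdown(B)): towers=[B; D/C/A/F/E] holding=-

towers=[B; D/C/A/F/E] holding=-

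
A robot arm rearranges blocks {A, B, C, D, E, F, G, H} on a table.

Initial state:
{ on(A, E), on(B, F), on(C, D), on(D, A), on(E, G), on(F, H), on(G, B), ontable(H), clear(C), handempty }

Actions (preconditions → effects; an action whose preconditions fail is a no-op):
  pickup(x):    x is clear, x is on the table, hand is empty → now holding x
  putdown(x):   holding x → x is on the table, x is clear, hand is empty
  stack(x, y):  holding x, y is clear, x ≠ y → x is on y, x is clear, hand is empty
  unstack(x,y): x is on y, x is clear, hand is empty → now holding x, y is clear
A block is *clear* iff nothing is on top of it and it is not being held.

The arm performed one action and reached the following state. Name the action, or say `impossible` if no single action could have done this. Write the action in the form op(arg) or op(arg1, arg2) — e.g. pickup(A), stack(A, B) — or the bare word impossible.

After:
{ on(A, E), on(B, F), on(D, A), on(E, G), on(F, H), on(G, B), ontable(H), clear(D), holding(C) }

target: towers=[H/F/B/G/E/A/D] holding=C
     unstack(C, D) → towers=[H/F/B/G/E/A/D] holding=C  ← match

unstack(C, D)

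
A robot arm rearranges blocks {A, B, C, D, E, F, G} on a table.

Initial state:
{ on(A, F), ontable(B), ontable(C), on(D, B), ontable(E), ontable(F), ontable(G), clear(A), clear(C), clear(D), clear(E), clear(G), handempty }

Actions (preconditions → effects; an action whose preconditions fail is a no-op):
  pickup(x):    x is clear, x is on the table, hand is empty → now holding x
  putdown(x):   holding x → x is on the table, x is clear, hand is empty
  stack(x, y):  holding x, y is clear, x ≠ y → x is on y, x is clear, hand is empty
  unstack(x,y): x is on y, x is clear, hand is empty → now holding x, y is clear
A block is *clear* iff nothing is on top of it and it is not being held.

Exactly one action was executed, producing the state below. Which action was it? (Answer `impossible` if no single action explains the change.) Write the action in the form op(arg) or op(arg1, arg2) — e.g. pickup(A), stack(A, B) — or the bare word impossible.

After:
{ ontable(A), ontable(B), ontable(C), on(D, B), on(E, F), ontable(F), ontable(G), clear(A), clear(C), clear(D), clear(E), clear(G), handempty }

impossible

target: towers=[A; B/D; C; F/E; G] holding=-
         pickup(G) → towers=[B/D; C; E; F/A] holding=G
     unstack(D, B) → towers=[B; C; E; F/A; G] holding=D
     unstack(A, F) → towers=[B/D; C; E; F; G] holding=A
         pickup(E) → towers=[B/D; C; F/A; G] holding=E
         pickup(C) → towers=[B/D; E; F/A; G] holding=C
none of the 5 applicable actions match → impossible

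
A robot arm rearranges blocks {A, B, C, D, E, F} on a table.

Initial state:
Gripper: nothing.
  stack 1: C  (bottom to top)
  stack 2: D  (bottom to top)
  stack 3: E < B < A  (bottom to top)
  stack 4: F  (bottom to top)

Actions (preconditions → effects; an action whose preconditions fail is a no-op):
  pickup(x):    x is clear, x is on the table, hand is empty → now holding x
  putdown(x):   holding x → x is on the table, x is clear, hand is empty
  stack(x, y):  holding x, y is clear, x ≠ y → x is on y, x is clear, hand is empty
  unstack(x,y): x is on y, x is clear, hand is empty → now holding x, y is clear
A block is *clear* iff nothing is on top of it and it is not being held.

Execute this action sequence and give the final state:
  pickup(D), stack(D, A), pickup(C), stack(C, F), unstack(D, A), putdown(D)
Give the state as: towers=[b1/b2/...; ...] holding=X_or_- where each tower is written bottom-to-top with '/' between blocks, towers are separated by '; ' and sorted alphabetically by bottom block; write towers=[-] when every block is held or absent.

towers=[D; E/B/A; F/C] holding=-

step 1 (pickup(D)): towers=[C; E/B/A; F] holding=D
step 2 (stack(D, A)): towers=[C; E/B/A/D; F] holding=-
step 3 (pickup(C)): towers=[E/B/A/D; F] holding=C
step 4 (stack(C, F)): towers=[E/B/A/D; F/C] holding=-
step 5 (unstack(D, A)): towers=[E/B/A; F/C] holding=D
step 6 (putdown(D)): towers=[D; E/B/A; F/C] holding=-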